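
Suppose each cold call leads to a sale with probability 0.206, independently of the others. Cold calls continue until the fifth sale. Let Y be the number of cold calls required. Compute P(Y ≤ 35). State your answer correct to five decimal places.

Finishing within 35 cold calls ⇔ at least 5 successes in the first 35. With X ~ Binomial(35, 0.206), P(Y ≤ 35) = 1 − P(X ≤ 4).
  k=0: C(35,0)·0.206^0·0.794^35 = 0.0003117
  k=1: C(35,1)·0.206^1·0.794^34 = 0.0028303
  k=2: C(35,2)·0.206^2·0.794^33 = 0.0124833
  k=3: C(35,3)·0.206^3·0.794^32 = 0.0356260
  k=4: C(35,4)·0.206^4·0.794^31 = 0.0739442
1 − 0.1251955 = 0.8748045

0.87480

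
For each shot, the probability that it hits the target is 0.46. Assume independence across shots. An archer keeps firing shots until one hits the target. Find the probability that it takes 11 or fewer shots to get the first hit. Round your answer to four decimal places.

Y = number of shots to the first success; geometric, p = 0.46.
P(Y ≤ 11) = 1 − (1−p)^11 = 1 − 0.001138 = 0.998862

0.9989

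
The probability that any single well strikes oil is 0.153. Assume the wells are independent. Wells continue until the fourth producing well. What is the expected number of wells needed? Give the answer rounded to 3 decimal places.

26.144

Y = total wells until the fourth success; negative binomial with r=4, p=0.153.
E[Y] = r / p = 4 / 0.153 = 26.14379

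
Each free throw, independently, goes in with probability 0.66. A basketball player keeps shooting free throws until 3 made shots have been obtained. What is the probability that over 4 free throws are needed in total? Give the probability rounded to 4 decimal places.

Needing more than 4 free throws ⇔ fewer than 3 successes in the first 4. With X ~ Binomial(4, 0.66), P(Y > 4) = P(X ≤ 2).
  k=0: C(4,0)·0.66^0·0.34^4 = 0.013363
  k=1: C(4,1)·0.66^1·0.34^3 = 0.103763
  k=2: C(4,2)·0.66^2·0.34^2 = 0.302132
P(X ≤ 2) = 0.419258

0.4193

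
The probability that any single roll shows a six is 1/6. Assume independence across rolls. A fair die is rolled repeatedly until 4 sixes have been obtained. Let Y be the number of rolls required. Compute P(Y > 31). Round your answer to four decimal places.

0.2168

Needing more than 31 rolls ⇔ fewer than 4 successes in the first 31. With X ~ Binomial(31, 0.166667), P(Y > 31) = P(X ≤ 3).
  k=0: C(31,0)·0.166667^0·0.833333^31 = 0.003511
  k=1: C(31,1)·0.166667^1·0.833333^30 = 0.021766
  k=2: C(31,2)·0.166667^2·0.833333^29 = 0.065297
  k=3: C(31,3)·0.166667^3·0.833333^28 = 0.126241
P(X ≤ 3) = 0.216815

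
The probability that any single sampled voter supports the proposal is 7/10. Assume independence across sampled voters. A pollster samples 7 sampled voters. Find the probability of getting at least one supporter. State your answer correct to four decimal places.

P(at least one) = 1 − P(none) = 1 − (1 − 0.70)^7
= 1 − 0.000219 = 0.999781

0.9998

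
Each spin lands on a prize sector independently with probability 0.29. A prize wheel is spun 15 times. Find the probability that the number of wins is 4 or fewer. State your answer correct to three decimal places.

X ~ Binomial(15, 0.29); P(X ≤ 4) = Σ C(15,k) p^k (1−p)^(15−k) over k:
  k=0: C(15,0)·0.29^0·0.71^15 = 0.00587
  k=1: C(15,1)·0.29^1·0.71^14 = 0.03598
  k=2: C(15,2)·0.29^2·0.71^13 = 0.10288
  k=3: C(15,3)·0.29^3·0.71^12 = 0.18210
  k=4: C(15,4)·0.29^4·0.71^11 = 0.22313
Total = 0.54997

0.550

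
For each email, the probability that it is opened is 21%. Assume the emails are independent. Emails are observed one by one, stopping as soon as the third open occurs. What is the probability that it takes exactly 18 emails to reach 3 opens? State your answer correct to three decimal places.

Y = trial on which the third success occurs; negative binomial, r=3, p=0.21.
P(Y=18) = C(17,2) · p^3 · (1−p)^15
= 136 · 0.009261 · 0.029134 = 0.03669

0.037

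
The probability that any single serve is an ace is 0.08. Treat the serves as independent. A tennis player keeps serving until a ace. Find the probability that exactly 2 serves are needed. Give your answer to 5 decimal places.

Geometric (trials to first success), p = 0.08.
P(Y = 2) = (1−p)^1 · p = 0.92 · 0.08 = 0.0736000

0.07360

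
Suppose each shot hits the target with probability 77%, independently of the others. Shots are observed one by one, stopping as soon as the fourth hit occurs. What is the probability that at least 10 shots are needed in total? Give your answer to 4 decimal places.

Needing more than 9 shots ⇔ fewer than 4 successes in the first 9. With X ~ Binomial(9, 0.77), P(Y > 9) = P(X ≤ 3).
  k=0: C(9,0)·0.77^0·0.23^9 = 0.000002
  k=1: C(9,1)·0.77^1·0.23^8 = 0.000054
  k=2: C(9,2)·0.77^2·0.23^7 = 0.000727
  k=3: C(9,3)·0.77^3·0.23^6 = 0.005677
P(X ≤ 3) = 0.006460

0.0065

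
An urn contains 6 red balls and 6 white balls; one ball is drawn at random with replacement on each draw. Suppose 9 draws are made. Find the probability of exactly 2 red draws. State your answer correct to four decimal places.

X ~ Binomial(n=9, p=0.50).
P(X=2) = C(9,2) · p^2 · (1−p)^7
= 36 · 0.25 · 0.0078125 = 0.070312

0.0703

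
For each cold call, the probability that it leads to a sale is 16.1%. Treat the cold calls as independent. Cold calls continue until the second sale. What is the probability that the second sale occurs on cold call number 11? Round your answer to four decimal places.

Y = trial on which the second success occurs; negative binomial, r=2, p=0.161.
P(Y=11) = C(10,1) · p^2 · (1−p)^9
= 10 · 0.025921 · 0.206 = 0.053396

0.0534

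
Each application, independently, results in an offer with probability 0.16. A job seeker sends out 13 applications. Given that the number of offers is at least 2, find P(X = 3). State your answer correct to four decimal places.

X ~ Binomial(13, 0.16). Want P(X=3 | X≥2) = P(X=3) / P(X≥2).
P(X=3) = C(13,3)·0.16^3·0.84^10 = 0.204889
P(X≥2) = 1 − 0.103665 − 0.256693 = 0.639642
Ratio = 0.204889 / 0.639642 = 0.320318

0.3203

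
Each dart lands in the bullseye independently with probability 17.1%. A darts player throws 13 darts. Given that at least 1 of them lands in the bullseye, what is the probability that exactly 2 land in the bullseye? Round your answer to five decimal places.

0.31760

X ~ Binomial(13, 0.171). Want P(X=2 | X≥1) = P(X=2) / P(X≥1).
P(X=2) = C(13,2)·0.171^2·0.829^11 = 0.2898589
P(X≥1) = 1 − 0.0873391 = 0.9126609
Ratio = 0.2898589 / 0.9126609 = 0.3175976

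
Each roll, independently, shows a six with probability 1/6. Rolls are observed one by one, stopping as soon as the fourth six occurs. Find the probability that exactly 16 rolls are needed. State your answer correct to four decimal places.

0.0394

Y = trial on which the fourth success occurs; negative binomial, r=4, p=0.166667.
P(Y=16) = C(15,3) · p^4 · (1−p)^12
= 455 · 0.0007716 · 0.11216 = 0.039376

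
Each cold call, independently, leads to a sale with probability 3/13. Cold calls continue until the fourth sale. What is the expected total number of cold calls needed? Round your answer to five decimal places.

17.33333

Y = total cold calls until the fourth success; negative binomial with r=4, p=0.230769.
E[Y] = r / p = 4 / 0.230769 = 17.3333333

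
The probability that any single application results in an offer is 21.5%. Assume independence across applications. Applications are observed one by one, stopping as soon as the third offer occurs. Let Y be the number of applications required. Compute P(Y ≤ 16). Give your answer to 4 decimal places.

Finishing within 16 applications ⇔ at least 3 successes in the first 16. With X ~ Binomial(16, 0.215), P(Y ≤ 16) = 1 − P(X ≤ 2).
  k=0: C(16,0)·0.215^0·0.785^16 = 0.020793
  k=1: C(16,1)·0.215^1·0.785^15 = 0.091118
  k=2: C(16,2)·0.215^2·0.785^14 = 0.187169
1 − 0.299079 = 0.700921

0.7009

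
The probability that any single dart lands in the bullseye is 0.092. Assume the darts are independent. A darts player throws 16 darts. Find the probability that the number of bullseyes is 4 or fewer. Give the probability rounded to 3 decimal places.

0.988

X ~ Binomial(16, 0.092); P(X ≤ 4) = Σ C(16,k) p^k (1−p)^(16−k) over k:
  k=0: C(16,0)·0.092^0·0.908^16 = 0.21349
  k=1: C(16,1)·0.092^1·0.908^15 = 0.34610
  k=2: C(16,2)·0.092^2·0.908^14 = 0.26300
  k=3: C(16,3)·0.092^3·0.908^13 = 0.12436
  k=4: C(16,4)·0.092^4·0.908^12 = 0.04095
Total = 0.98789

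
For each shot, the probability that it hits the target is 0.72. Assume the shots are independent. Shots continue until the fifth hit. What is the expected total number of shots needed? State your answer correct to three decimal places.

6.944

Y = total shots until the fifth success; negative binomial with r=5, p=0.72.
E[Y] = r / p = 5 / 0.72 = 6.94444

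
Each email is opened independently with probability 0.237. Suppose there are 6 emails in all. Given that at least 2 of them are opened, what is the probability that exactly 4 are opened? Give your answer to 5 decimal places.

X ~ Binomial(6, 0.237). Want P(X=4 | X≥2) = P(X=4) / P(X≥2).
P(X=4) = C(6,4)·0.237^4·0.763^2 = 0.0275508
P(X≥2) = 1 − 0.1973092 − 0.3677243 = 0.4349666
Ratio = 0.0275508 / 0.4349666 = 0.0633400

0.06334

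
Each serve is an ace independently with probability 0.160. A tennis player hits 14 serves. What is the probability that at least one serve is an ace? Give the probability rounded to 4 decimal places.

0.9129

P(at least one) = 1 − P(none) = 1 − (1 − 0.16)^14
= 1 − 0.087078 = 0.912922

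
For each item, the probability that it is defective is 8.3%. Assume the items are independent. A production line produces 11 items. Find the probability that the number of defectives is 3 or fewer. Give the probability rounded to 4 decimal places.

0.9903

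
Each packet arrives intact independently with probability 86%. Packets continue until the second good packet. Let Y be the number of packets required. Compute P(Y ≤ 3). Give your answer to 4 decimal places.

Finishing within 3 packets ⇔ at least 2 successes in the first 3. With X ~ Binomial(3, 0.86), P(Y ≤ 3) = 1 − P(X ≤ 1).
  k=0: C(3,0)·0.86^0·0.14^3 = 0.002744
  k=1: C(3,1)·0.86^1·0.14^2 = 0.050568
1 − 0.053312 = 0.946688

0.9467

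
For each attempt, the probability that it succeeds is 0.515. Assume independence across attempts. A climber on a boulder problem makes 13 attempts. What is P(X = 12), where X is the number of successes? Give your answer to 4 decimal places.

X ~ Binomial(n=13, p=0.515).
P(X=12) = C(13,12) · p^12 · (1−p)^1
= 13 · 0.00034809 · 0.485 = 0.002195

0.0022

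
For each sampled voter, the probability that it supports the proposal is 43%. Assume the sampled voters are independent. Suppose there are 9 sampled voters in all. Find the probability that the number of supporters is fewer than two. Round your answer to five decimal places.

0.04947

X ~ Binomial(9, 0.43); P(X ≤ 1) = Σ C(9,k) p^k (1−p)^(9−k) over k:
  k=0: C(9,0)·0.43^0·0.57^9 = 0.0063515
  k=1: C(9,1)·0.43^1·0.57^8 = 0.0431231
Total = 0.0494745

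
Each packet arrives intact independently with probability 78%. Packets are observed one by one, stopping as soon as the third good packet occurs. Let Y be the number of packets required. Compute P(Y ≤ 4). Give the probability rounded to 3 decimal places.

0.788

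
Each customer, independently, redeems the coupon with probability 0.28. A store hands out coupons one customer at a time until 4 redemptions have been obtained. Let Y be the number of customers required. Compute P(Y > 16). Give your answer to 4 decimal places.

Needing more than 16 customers ⇔ fewer than 4 successes in the first 16. With X ~ Binomial(16, 0.28), P(Y > 16) = P(X ≤ 3).
  k=0: C(16,0)·0.28^0·0.72^16 = 0.005216
  k=1: C(16,1)·0.28^1·0.72^15 = 0.032454
  k=2: C(16,2)·0.28^2·0.72^14 = 0.094657
  k=3: C(16,3)·0.28^3·0.72^13 = 0.171785
P(X ≤ 3) = 0.304111

0.3041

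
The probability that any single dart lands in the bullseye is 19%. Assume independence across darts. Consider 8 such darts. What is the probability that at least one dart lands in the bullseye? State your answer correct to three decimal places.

P(at least one) = 1 − P(none) = 1 − (1 − 0.19)^8
= 1 − 0.18530 = 0.81470

0.815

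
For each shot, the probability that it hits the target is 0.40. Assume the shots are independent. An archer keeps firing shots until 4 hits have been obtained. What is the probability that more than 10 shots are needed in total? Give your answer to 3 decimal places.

0.382

Needing more than 10 shots ⇔ fewer than 4 successes in the first 10. With X ~ Binomial(10, 0.40), P(Y > 10) = P(X ≤ 3).
  k=0: C(10,0)·0.40^0·0.60^10 = 0.00605
  k=1: C(10,1)·0.40^1·0.60^9 = 0.04031
  k=2: C(10,2)·0.40^2·0.60^8 = 0.12093
  k=3: C(10,3)·0.40^3·0.60^7 = 0.21499
P(X ≤ 3) = 0.38228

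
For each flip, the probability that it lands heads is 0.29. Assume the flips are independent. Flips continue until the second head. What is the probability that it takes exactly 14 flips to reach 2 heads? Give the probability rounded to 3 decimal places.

Y = trial on which the second success occurs; negative binomial, r=2, p=0.29.
P(Y=14) = C(13,1) · p^2 · (1−p)^12
= 13 · 0.0841 · 0.01641 = 0.01794

0.018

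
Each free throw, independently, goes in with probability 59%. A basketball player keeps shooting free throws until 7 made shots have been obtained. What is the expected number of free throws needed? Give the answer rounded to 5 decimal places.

11.86441

Y = total free throws until the seventh success; negative binomial with r=7, p=0.59.
E[Y] = r / p = 7 / 0.59 = 11.8644068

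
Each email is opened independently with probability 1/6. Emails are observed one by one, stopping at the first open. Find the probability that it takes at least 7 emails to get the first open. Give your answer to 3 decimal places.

Y = number of emails to the first success; geometric, p = 0.166667.
P(Y > 6) = P(first 6 all fail) = (1−p)^6 = 0.33490

0.335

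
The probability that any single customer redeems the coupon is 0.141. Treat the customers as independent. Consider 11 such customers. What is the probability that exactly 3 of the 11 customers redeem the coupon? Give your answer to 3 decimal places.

X ~ Binomial(n=11, p=0.141).
P(X=3) = C(11,3) · p^3 · (1−p)^8
= 165 · 0.0028032 · 0.29645 = 0.13712

0.137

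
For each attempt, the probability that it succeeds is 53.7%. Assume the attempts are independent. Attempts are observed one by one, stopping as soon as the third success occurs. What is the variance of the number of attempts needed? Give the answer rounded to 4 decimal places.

4.8167

Y = total attempts until the third success; negative binomial with r=3, p=0.537.
Var(Y) = r(1−p)/p² = 3·0.463 / 0.537² = 4.816745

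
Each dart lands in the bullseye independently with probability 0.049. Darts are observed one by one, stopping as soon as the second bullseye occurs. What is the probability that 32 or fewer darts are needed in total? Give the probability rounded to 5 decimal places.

Finishing within 32 darts ⇔ at least 2 successes in the first 32. With X ~ Binomial(32, 0.049), P(Y ≤ 32) = 1 − P(X ≤ 1).
  k=0: C(32,0)·0.049^0·0.951^32 = 0.2003441
  k=1: C(32,1)·0.049^1·0.951^31 = 0.3303255
1 − 0.5306696 = 0.4693304

0.46933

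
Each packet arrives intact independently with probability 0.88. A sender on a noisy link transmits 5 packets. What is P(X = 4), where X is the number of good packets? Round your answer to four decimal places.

X ~ Binomial(n=5, p=0.88).
P(X=4) = C(5,4) · p^4 · (1−p)^1
= 5 · 0.5997 · 0.12 = 0.359817

0.3598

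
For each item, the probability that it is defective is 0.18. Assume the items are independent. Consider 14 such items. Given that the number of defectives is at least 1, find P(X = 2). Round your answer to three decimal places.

0.291

X ~ Binomial(14, 0.18). Want P(X=2 | X≥1) = P(X=2) / P(X≥1).
P(X=2) = C(14,2)·0.18^2·0.82^12 = 0.27249
P(X≥1) = 1 − 0.06214 = 0.93786
Ratio = 0.27249 / 0.93786 = 0.29055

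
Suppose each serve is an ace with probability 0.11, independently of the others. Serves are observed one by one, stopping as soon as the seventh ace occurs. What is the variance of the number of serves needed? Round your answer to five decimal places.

514.87603

Y = total serves until the seventh success; negative binomial with r=7, p=0.11.
Var(Y) = r(1−p)/p² = 7·0.89 / 0.11² = 514.8760331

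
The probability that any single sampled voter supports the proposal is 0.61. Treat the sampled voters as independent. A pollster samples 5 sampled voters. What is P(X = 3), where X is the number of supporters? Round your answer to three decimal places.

X ~ Binomial(n=5, p=0.61).
P(X=3) = C(5,3) · p^3 · (1−p)^2
= 10 · 0.22698 · 0.1521 = 0.34524

0.345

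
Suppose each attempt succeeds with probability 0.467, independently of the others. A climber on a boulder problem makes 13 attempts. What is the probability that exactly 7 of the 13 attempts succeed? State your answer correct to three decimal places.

X ~ Binomial(n=13, p=0.467).
P(X=7) = C(13,7) · p^7 · (1−p)^6
= 1716 · 0.0048442 · 0.022928 = 0.19059

0.191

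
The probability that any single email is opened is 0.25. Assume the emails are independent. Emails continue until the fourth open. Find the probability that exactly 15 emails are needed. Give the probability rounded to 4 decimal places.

Y = trial on which the fourth success occurs; negative binomial, r=4, p=0.25.
P(Y=15) = C(14,3) · p^4 · (1−p)^11
= 364 · 0.0039062 · 0.042235 = 0.060053

0.0601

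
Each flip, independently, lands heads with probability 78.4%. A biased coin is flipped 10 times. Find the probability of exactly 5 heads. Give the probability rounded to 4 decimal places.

0.0351

X ~ Binomial(n=10, p=0.784).
P(X=5) = C(10,5) · p^5 · (1−p)^5
= 252 · 0.2962 · 0.00047018 = 0.035095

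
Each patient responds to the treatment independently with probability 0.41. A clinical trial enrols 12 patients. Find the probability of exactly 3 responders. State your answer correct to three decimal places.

0.131

X ~ Binomial(n=12, p=0.41).
P(X=3) = C(12,3) · p^3 · (1−p)^9
= 220 · 0.068921 · 0.008663 = 0.13135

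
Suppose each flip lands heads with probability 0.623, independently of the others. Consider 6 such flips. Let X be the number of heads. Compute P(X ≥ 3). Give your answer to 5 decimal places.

0.85105

X ~ Binomial(6, 0.623); P(X ≥ 3) = Σ C(6,k) p^k (1−p)^(6−k) over k:
  k=3: C(6,3)·0.623^3·0.377^3 = 0.2591303
  k=4: C(6,4)·0.623^4·0.377^2 = 0.3211635
  k=5: C(6,5)·0.623^5·0.377^1 = 0.2122916
  k=6: C(6,6)·0.623^6·0.377^0 = 0.0584694
Total = 0.8510547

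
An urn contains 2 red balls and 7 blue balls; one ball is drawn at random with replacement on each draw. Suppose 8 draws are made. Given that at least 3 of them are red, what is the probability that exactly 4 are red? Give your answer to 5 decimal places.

0.24606

X ~ Binomial(8, 0.222222). Want P(X=4 | X≥3) = P(X=4) / P(X≥3).
P(X=4) = C(8,4)·0.222222^4·0.777778^4 = 0.0624698
P(X≥3) = 1 − 0.1339196 − 0.3061020 − 0.3061020 = 0.2538763
Ratio = 0.0624698 / 0.2538763 = 0.2460639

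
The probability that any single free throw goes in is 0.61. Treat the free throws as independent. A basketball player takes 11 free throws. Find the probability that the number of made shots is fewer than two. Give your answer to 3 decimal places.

X ~ Binomial(11, 0.61); P(X ≤ 1) = Σ C(11,k) p^k (1−p)^(11−k) over k:
  k=0: C(11,0)·0.61^0·0.39^11 = 0.00003
  k=1: C(11,1)·0.61^1·0.39^10 = 0.00055
Total = 0.00058

0.001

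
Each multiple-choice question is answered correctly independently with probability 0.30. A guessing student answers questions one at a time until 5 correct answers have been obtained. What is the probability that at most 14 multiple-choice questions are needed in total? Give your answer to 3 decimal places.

Finishing within 14 multiple-choice questions ⇔ at least 5 successes in the first 14. With X ~ Binomial(14, 0.30), P(Y ≤ 14) = 1 − P(X ≤ 4).
  k=0: C(14,0)·0.30^0·0.70^14 = 0.00678
  k=1: C(14,1)·0.30^1·0.70^13 = 0.04069
  k=2: C(14,2)·0.30^2·0.70^12 = 0.11336
  k=3: C(14,3)·0.30^3·0.70^11 = 0.19433
  k=4: C(14,4)·0.30^4·0.70^10 = 0.22903
1 − 0.58420 = 0.41580

0.416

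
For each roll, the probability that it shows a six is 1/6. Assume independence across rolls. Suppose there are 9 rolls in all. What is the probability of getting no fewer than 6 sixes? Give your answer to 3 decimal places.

X ~ Binomial(9, 0.166667); P(X ≥ 6) = Σ C(9,k) p^k (1−p)^(9−k) over k:
  k=6: C(9,6)·0.166667^6·0.833333^3 = 0.00104
  k=7: C(9,7)·0.166667^7·0.833333^2 = 0.00009
  k=8: C(9,8)·0.166667^8·0.833333^1 = 0.00000
  k=9: C(9,9)·0.166667^9·0.833333^0 = 0.00000
Total = 0.00114

0.001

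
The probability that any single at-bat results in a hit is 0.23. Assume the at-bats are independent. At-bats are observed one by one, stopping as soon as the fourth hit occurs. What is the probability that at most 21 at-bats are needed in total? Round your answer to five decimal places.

Finishing within 21 at-bats ⇔ at least 4 successes in the first 21. With X ~ Binomial(21, 0.23), P(Y ≤ 21) = 1 − P(X ≤ 3).
  k=0: C(21,0)·0.23^0·0.77^21 = 0.0041334
  k=1: C(21,1)·0.23^1·0.77^20 = 0.0259276
  k=2: C(21,2)·0.23^2·0.77^19 = 0.0774460
  k=3: C(21,3)·0.23^3·0.77^18 = 0.1465103
1 − 0.2540172 = 0.7459828

0.74598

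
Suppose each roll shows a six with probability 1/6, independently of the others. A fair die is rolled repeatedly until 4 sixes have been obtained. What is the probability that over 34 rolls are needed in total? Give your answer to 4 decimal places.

0.1587

Needing more than 34 rolls ⇔ fewer than 4 successes in the first 34. With X ~ Binomial(34, 0.166667), P(Y > 34) = P(X ≤ 3).
  k=0: C(34,0)·0.166667^0·0.833333^34 = 0.002032
  k=1: C(34,1)·0.166667^1·0.833333^33 = 0.013815
  k=2: C(34,2)·0.166667^2·0.833333^32 = 0.045589
  k=3: C(34,3)·0.166667^3·0.833333^31 = 0.097257
P(X ≤ 3) = 0.158692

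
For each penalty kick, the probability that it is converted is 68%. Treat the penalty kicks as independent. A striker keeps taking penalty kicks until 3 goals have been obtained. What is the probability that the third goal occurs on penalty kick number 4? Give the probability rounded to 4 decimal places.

0.3019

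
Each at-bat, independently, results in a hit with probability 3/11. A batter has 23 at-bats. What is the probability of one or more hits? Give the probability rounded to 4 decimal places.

0.9993

P(at least one) = 1 − P(none) = 1 − (1 − 0.272727)^23
= 1 − 0.000659 = 0.999341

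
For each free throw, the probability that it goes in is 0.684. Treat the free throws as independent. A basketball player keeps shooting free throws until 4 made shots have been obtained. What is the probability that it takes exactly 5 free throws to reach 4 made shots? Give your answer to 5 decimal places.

0.27668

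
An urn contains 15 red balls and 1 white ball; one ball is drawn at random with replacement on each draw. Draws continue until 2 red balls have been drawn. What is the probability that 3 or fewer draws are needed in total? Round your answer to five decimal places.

0.98877

Finishing within 3 draws ⇔ at least 2 successes in the first 3. With X ~ Binomial(3, 0.9375), P(Y ≤ 3) = 1 − P(X ≤ 1).
  k=0: C(3,0)·0.9375^0·0.0625^3 = 0.0002441
  k=1: C(3,1)·0.9375^1·0.0625^2 = 0.0109863
1 − 0.0112305 = 0.9887695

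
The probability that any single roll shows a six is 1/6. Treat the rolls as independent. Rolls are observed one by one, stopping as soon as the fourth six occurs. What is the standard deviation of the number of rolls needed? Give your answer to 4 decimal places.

10.9545

Y = total rolls until the fourth success; negative binomial with r=4, p=0.166667.
SD(Y) = √[r(1−p)/p²] = √(120.000000) = 10.954451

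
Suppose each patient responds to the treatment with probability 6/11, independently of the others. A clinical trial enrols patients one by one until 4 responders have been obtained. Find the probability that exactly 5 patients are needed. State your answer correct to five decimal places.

0.16094

Y = trial on which the fourth success occurs; negative binomial, r=4, p=0.545455.
P(Y=5) = C(4,3) · p^4 · (1−p)^1
= 4 · 0.088519 · 0.45455 = 0.1609428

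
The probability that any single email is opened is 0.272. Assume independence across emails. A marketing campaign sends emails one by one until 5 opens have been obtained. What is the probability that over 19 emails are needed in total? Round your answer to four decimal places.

Needing more than 19 emails ⇔ fewer than 5 successes in the first 19. With X ~ Binomial(19, 0.272), P(Y > 19) = P(X ≤ 4).
  k=0: C(19,0)·0.272^0·0.728^19 = 0.002402
  k=1: C(19,1)·0.272^1·0.728^18 = 0.017049
  k=2: C(19,2)·0.272^2·0.728^17 = 0.057328
  k=3: C(19,3)·0.272^3·0.728^16 = 0.121376
  k=4: C(19,4)·0.272^4·0.728^15 = 0.181397
P(X ≤ 4) = 0.379551

0.3796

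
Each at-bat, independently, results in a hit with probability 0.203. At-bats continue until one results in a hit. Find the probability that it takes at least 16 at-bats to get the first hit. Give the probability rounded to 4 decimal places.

Y = number of at-bats to the first success; geometric, p = 0.203.
P(Y > 15) = P(first 15 all fail) = (1−p)^15 = 0.033256

0.0333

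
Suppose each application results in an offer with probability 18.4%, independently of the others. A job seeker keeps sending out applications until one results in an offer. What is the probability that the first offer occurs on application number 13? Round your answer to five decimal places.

Geometric (trials to first success), p = 0.184.
P(Y = 13) = (1−p)^12 · p = 0.087153 · 0.184 = 0.0160361

0.01604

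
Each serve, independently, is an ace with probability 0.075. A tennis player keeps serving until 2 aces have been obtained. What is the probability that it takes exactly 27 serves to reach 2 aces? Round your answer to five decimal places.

Y = trial on which the second success occurs; negative binomial, r=2, p=0.075.
P(Y=27) = C(26,1) · p^2 · (1−p)^25
= 26 · 0.005625 · 0.14241 = 0.0208276

0.02083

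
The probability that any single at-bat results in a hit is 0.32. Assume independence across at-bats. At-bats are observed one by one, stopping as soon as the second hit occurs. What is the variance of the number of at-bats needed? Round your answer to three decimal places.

Y = total at-bats until the second success; negative binomial with r=2, p=0.32.
Var(Y) = r(1−p)/p² = 2·0.68 / 0.32² = 13.28125

13.281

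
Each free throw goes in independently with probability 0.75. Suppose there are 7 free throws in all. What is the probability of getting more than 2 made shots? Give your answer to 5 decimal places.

0.98712

X ~ Binomial(7, 0.75); P(X ≥ 3) = Σ C(7,k) p^k (1−p)^(7−k) over k:
  k=3: C(7,3)·0.75^3·0.25^4 = 0.0576782
  k=4: C(7,4)·0.75^4·0.25^3 = 0.1730347
  k=5: C(7,5)·0.75^5·0.25^2 = 0.3114624
  k=6: C(7,6)·0.75^6·0.25^1 = 0.3114624
  k=7: C(7,7)·0.75^7·0.25^0 = 0.1334839
Total = 0.9871216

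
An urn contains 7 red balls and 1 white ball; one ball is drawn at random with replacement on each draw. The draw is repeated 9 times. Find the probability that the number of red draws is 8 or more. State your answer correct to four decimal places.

0.6872

X ~ Binomial(9, 0.875); P(X ≥ 8) = Σ C(9,k) p^k (1−p)^(9−k) over k:
  k=8: C(9,8)·0.875^8·0.125^1 = 0.386560
  k=9: C(9,9)·0.875^9·0.125^0 = 0.300658
Total = 0.687218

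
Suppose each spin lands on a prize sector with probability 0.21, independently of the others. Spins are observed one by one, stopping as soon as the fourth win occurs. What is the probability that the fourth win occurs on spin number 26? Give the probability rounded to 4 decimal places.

Y = trial on which the fourth success occurs; negative binomial, r=4, p=0.21.
P(Y=26) = C(25,3) · p^4 · (1−p)^22
= 2300 · 0.0019448 · 0.0055949 = 0.025027

0.0250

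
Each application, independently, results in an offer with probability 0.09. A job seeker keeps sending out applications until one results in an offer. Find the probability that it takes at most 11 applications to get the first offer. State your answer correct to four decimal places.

0.6456

Y = number of applications to the first success; geometric, p = 0.09.
P(Y ≤ 11) = 1 − (1−p)^11 = 1 − 0.354369 = 0.645631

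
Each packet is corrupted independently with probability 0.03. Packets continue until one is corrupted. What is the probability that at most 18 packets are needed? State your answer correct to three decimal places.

0.422

Y = number of packets to the first success; geometric, p = 0.03.
P(Y ≤ 18) = 1 − (1−p)^18 = 1 − 0.57795 = 0.42205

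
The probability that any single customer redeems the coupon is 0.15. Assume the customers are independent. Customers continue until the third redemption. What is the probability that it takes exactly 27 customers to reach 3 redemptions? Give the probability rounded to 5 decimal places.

Y = trial on which the third success occurs; negative binomial, r=3, p=0.15.
P(Y=27) = C(26,2) · p^3 · (1−p)^24
= 325 · 0.003375 · 0.020233 = 0.0221928

0.02219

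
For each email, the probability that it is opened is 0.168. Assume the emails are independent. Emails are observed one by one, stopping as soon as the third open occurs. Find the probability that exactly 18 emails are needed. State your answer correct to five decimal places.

0.04086

Y = trial on which the third success occurs; negative binomial, r=3, p=0.168.
P(Y=18) = C(17,2) · p^3 · (1−p)^15
= 136 · 0.0047416 · 0.063365 = 0.0408617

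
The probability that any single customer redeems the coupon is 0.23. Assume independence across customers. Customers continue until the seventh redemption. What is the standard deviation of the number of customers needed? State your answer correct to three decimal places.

Y = total customers until the seventh success; negative binomial with r=7, p=0.23.
SD(Y) = √[r(1−p)/p²] = √(101.89036) = 10.09408

10.094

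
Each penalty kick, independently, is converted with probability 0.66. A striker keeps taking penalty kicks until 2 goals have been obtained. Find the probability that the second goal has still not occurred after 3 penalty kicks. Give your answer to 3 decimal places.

0.268

Needing more than 3 penalty kicks ⇔ fewer than 2 successes in the first 3. With X ~ Binomial(3, 0.66), P(Y > 3) = P(X ≤ 1).
  k=0: C(3,0)·0.66^0·0.34^3 = 0.03930
  k=1: C(3,1)·0.66^1·0.34^2 = 0.22889
P(X ≤ 1) = 0.26819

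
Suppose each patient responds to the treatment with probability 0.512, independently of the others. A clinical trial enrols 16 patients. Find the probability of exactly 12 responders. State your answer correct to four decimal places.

X ~ Binomial(n=16, p=0.512).
P(X=12) = C(16,12) · p^12 · (1−p)^4
= 1820 · 0.00032452 · 0.056713 = 0.033496

0.0335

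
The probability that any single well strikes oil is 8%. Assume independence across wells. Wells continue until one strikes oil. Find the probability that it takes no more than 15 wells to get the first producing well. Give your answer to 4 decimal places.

0.7137

Y = number of wells to the first success; geometric, p = 0.08.
P(Y ≤ 15) = 1 − (1−p)^15 = 1 − 0.286297 = 0.713703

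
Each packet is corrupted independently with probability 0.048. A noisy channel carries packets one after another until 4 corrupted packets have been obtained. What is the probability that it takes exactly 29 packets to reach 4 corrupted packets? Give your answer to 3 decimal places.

Y = trial on which the fourth success occurs; negative binomial, r=4, p=0.048.
P(Y=29) = C(28,3) · p^4 · (1−p)^25
= 3276 · 5.3084e-06 · 0.29236 = 0.00508

0.005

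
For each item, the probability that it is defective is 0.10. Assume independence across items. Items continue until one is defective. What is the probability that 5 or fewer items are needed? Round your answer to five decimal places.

Y = number of items to the first success; geometric, p = 0.10.
P(Y ≤ 5) = 1 − (1−p)^5 = 1 − 0.5904900 = 0.4095100

0.40951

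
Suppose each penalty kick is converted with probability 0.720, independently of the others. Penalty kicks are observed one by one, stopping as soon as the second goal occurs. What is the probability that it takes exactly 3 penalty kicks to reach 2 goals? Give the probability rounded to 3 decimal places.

0.290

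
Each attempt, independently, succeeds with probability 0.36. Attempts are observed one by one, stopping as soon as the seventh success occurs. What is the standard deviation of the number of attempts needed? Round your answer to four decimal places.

5.8794

Y = total attempts until the seventh success; negative binomial with r=7, p=0.36.
SD(Y) = √[r(1−p)/p²] = √(34.567901) = 5.879447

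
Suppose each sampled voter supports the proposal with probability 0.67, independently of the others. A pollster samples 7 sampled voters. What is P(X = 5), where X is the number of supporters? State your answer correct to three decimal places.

0.309

X ~ Binomial(n=7, p=0.67).
P(X=5) = C(7,5) · p^5 · (1−p)^2
= 21 · 0.13501 · 0.1089 = 0.30876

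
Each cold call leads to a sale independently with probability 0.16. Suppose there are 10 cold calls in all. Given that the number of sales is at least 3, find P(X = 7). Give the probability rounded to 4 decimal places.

X ~ Binomial(10, 0.16). Want P(X=7 | X≥3) = P(X=7) / P(X≥3).
P(X=7) = C(10,7)·0.16^7·0.84^3 = 0.000191
P(X≥3) = 1 − 0.174901 − 0.333145 − 0.285553 = 0.206401
Ratio = 0.000191 / 0.206401 = 0.000925

0.0009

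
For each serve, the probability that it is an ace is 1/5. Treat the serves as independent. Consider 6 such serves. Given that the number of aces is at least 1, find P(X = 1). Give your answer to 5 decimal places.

X ~ Binomial(6, 0.20). Want P(X=1 | X≥1) = P(X=1) / P(X≥1).
P(X=1) = C(6,1)·0.20^1·0.80^5 = 0.3932160
P(X≥1) = 1 − 0.2621440 = 0.7378560
Ratio = 0.3932160 / 0.7378560 = 0.5329170

0.53292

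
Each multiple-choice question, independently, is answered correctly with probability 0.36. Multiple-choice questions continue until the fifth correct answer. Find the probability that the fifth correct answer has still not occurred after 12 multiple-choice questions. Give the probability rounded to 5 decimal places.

0.55414

Needing more than 12 multiple-choice questions ⇔ fewer than 5 successes in the first 12. With X ~ Binomial(12, 0.36), P(Y > 12) = P(X ≤ 4).
  k=0: C(12,0)·0.36^0·0.64^12 = 0.0047224
  k=1: C(12,1)·0.36^1·0.64^11 = 0.0318760
  k=2: C(12,2)·0.36^2·0.64^10 = 0.0986163
  k=3: C(12,3)·0.36^3·0.64^9 = 0.1849056
  k=4: C(12,4)·0.36^4·0.64^8 = 0.2340211
P(X ≤ 4) = 0.5541413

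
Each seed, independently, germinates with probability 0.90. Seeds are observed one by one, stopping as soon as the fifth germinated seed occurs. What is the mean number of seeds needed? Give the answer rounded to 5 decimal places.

5.55556

Y = total seeds until the fifth success; negative binomial with r=5, p=0.90.
E[Y] = r / p = 5 / 0.90 = 5.5555556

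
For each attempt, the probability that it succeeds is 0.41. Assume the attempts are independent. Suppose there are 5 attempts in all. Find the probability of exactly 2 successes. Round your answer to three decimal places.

0.345

X ~ Binomial(n=5, p=0.41).
P(X=2) = C(5,2) · p^2 · (1−p)^3
= 10 · 0.1681 · 0.20538 = 0.34524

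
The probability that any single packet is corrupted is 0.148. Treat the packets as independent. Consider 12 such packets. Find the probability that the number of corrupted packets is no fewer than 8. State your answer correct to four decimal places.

X ~ Binomial(12, 0.148); P(X ≥ 8) = Σ C(12,k) p^k (1−p)^(12−k) over k:
  k=8: C(12,8)·0.148^8·0.852^4 = 0.000060
  k=9: C(12,9)·0.148^9·0.852^3 = 0.000005
  k=10: C(12,10)·0.148^10·0.852^2 = 0.000000
  k=11: C(12,11)·0.148^11·0.852^1 = 0.000000
  k=12: C(12,12)·0.148^12·0.852^0 = 0.000000
Total = 0.000065

0.0001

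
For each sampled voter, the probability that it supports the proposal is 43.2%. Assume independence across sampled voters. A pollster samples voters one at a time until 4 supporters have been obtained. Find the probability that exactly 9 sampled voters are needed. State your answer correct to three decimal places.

0.115

Y = trial on which the fourth success occurs; negative binomial, r=4, p=0.432.
P(Y=9) = C(8,3) · p^4 · (1−p)^5
= 56 · 0.034829 · 0.059121 = 0.11531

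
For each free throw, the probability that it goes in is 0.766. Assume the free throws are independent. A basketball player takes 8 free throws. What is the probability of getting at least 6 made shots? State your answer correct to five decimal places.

X ~ Binomial(8, 0.766); P(X ≥ 6) = Σ C(8,k) p^k (1−p)^(8−k) over k:
  k=6: C(8,6)·0.766^6·0.234^2 = 0.3097151
  k=7: C(8,7)·0.766^7·0.234^1 = 0.2896725
  k=8: C(8,8)·0.766^8·0.234^0 = 0.1185305
Total = 0.7179181

0.71792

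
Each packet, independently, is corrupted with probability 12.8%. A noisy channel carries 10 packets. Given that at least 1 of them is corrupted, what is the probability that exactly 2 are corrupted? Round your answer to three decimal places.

X ~ Binomial(10, 0.128). Want P(X=2 | X≥1) = P(X=2) / P(X≥1).
P(X=2) = C(10,2)·0.128^2·0.872^8 = 0.24647
P(X≥1) = 1 − 0.25419 = 0.74581
Ratio = 0.24647 / 0.74581 = 0.33047

0.330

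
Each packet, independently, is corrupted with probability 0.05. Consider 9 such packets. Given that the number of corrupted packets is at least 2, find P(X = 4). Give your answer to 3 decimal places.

X ~ Binomial(9, 0.05). Want P(X=4 | X≥2) = P(X=4) / P(X≥2).
P(X=4) = C(9,4)·0.05^4·0.95^5 = 0.00061
P(X≥2) = 1 − 0.63025 − 0.29854 = 0.07121
Ratio = 0.00061 / 0.07121 = 0.00856

0.009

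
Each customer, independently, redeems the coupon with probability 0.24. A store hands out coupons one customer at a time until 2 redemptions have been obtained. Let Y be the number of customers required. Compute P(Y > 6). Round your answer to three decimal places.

0.558

Needing more than 6 customers ⇔ fewer than 2 successes in the first 6. With X ~ Binomial(6, 0.24), P(Y > 6) = P(X ≤ 1).
  k=0: C(6,0)·0.24^0·0.76^6 = 0.19270
  k=1: C(6,1)·0.24^1·0.76^5 = 0.36512
P(X ≤ 1) = 0.55782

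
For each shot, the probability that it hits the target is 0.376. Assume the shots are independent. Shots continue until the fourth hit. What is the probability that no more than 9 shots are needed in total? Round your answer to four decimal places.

Finishing within 9 shots ⇔ at least 4 successes in the first 9. With X ~ Binomial(9, 0.376), P(Y ≤ 9) = 1 − P(X ≤ 3).
  k=0: C(9,0)·0.376^0·0.624^9 = 0.014344
  k=1: C(9,1)·0.376^1·0.624^8 = 0.077787
  k=2: C(9,2)·0.376^2·0.624^7 = 0.187487
  k=3: C(9,3)·0.376^3·0.624^6 = 0.263603
1 − 0.543220 = 0.456780

0.4568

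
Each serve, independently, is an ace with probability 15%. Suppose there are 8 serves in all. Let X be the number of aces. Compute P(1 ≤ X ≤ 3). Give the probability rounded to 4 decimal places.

0.7062

X ~ Binomial(8, 0.15); P(1 ≤ X ≤ 3) = Σ C(8,k) p^k (1−p)^(8−k) over k:
  k=1: C(8,1)·0.15^1·0.85^7 = 0.384693
  k=2: C(8,2)·0.15^2·0.85^6 = 0.237604
  k=3: C(8,3)·0.15^3·0.85^5 = 0.083860
Total = 0.706157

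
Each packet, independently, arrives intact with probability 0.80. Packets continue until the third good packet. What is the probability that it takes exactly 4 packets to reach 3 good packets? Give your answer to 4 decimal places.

Y = trial on which the third success occurs; negative binomial, r=3, p=0.80.
P(Y=4) = C(3,2) · p^3 · (1−p)^1
= 3 · 0.512 · 0.2 = 0.307200

0.3072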